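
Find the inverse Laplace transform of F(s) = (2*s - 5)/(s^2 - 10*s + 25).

Factor the denominator: s^2 - 10*s + 25 = (s - 5)^2.
Partial fraction decomposition gives [2/(s - 5)] + [5/(s - 5)^2].
Invert each term: 2/(s - 5) ↔ 2e^(5t); 5/(s - 5)^2 ↔ 5t·e^(5t).

5*t*exp(5*t) + 2*exp(5*t)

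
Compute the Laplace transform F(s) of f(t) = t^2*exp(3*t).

F(s) = 2/(s - 3)^3

L{e^(3t)} = 1/(s - 3).
Then apply L{t^2·g(t)} = (-1)^2 d^2/ds^2[G(s)] with G(s) = 1/(s - 3):
differentiating 2 times and applying the sign gives 2/(s - 3)^3.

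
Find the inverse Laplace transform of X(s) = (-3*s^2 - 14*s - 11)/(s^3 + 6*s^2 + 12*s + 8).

5*t^2*exp(-2*t)/2 - 2*t*exp(-2*t) - 3*exp(-2*t)

Factor the denominator: s^3 + 6*s^2 + 12*s + 8 = (s + 2)^3.
Partial fraction decomposition gives [-3/(s + 2)] + [-2/(s + 2)^2] + [5/(s + 2)^3].
Invert each term: -3/(s + 2) ↔ -3e^(-2t); -2/(s + 2)^2 ↔ -2t·e^(-2t); 5/(s + 2)^3 ↔ (5/2)t^2·e^(-2t).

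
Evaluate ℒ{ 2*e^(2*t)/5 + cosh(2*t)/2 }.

By linearity of the Laplace transform, transform each term separately.
(2/5)·[L{e^(2t)} = 1/(s - 2)]; (1/2)·[L{cosh(2t)} = s/(s^2 - 4)].

s/(2*(s^2 - 4)) + 2/(5*(s - 2))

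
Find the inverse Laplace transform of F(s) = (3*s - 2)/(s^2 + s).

-2 + 5*exp(-t)

Factor the denominator: s^2 + s = s*(s + 1).
Partial fraction decomposition gives [5/(s + 1)] + [-2/s].
Invert each term: 5/(s + 1) ↔ 5e^(-t); -2/(s - 0) ↔ -2e^(0t).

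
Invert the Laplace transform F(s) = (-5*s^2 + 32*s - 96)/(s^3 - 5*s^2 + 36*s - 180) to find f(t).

Factor the denominator: s^3 - 5*s^2 + 36*s - 180 = (s - 5)*(s^2 + 36).
Partial fraction decomposition gives [-1/(s - 5)] + [-4*s/(s^2 + 36)] + [12/(s^2 + 36)].
Invert each term: -1/(s - 5) ↔ -e^(5t); -4·s/(s^2 + 36) ↔ -4cos(6t); 2·6/(s^2 + 36) ↔ 2sin(6t).

f(t) = -exp(5*t) + 2*sin(6*t) - 4*cos(6*t)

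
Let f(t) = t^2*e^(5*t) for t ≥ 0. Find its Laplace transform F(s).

F(s) = 2/(s - 5)^3

L{e^(5t)} = 1/(s - 5).
Then apply L{t^2·g(t)} = (-1)^2 d^2/ds^2[G(s)] with G(s) = 1/(s - 5):
differentiating 2 times and applying the sign gives 2/(s - 5)^3.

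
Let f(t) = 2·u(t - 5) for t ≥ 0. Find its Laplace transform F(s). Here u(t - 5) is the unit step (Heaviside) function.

F(s) = 2*exp(-5*s)/s

By the second shifting theorem, L{u(t - c)·g(t - c)} = e^(-cs)·G(s) with c = 5 and G(s) = L{g(t)}.
L{2} = 2/s.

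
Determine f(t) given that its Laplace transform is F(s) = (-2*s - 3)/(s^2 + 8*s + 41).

Complete the square in the denominator: s^2 + 8*s + 41 = (s + 4)^2 + 5^2.
Split the numerator to match: -2*s - 3 = -2·(s + 4) + 1·5.
Invert each term: -2·(s + 4)/((s + 4)^2 + 25) ↔ -2e^(-4t)cos(5t); 1·5/((s + 4)^2 + 25) ↔ e^(-4t)sin(5t).

f(t) = exp(-4*t)*sin(5*t) - 2*exp(-4*t)*cos(5*t)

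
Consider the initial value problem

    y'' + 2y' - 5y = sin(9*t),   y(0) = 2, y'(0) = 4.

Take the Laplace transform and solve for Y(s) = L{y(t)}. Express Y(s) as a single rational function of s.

Take the Laplace transform of both sides.
The derivative rules (L{y''} = s^2 Y - s·y(0) - y'(0) and L{y'} = sY - y(0), with y(0) = 2, y'(0) = 4) turn the left side into (s^2 + 2*s - 5)Y - (2*s + 8).
The right side is L{sin(9*t)} = 9/(s^2 + 81).
So (s^2 + 2*s - 5)Y = 9/(s^2 + 81) + (2*s + 8).
Solve for Y(s) and write it as one ratio of polynomials.

Y(s) = (2*s^3 + 8*s^2 + 162*s + 657)/(s^4 + 2*s^3 + 76*s^2 + 162*s - 405)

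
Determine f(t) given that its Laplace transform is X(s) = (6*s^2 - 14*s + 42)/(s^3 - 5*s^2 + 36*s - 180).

f(t) = 2*exp(5*t) + sin(6*t) + 4*cos(6*t)

Factor the denominator: s^3 - 5*s^2 + 36*s - 180 = (s - 5)*(s^2 + 36).
Partial fraction decomposition gives [2/(s - 5)] + [4*s/(s^2 + 36)] + [6/(s^2 + 36)].
Invert each term: 2/(s - 5) ↔ 2e^(5t); 4·s/(s^2 + 36) ↔ 4cos(6t); 1·6/(s^2 + 36) ↔ sin(6t).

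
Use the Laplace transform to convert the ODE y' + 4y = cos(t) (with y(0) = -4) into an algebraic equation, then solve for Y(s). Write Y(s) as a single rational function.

Y(s) = (-4*s^2 + s - 4)/(s^3 + 4*s^2 + s + 4)

Take the Laplace transform of both sides.
With L{y'} = sY - y(0) = sY - (-4): the LHS transforms to (s + 4)Y - (-4).
The right side is L{cos(t)} = s/(s^2 + 1).
So (s + 4)Y = s/(s^2 + 1) + (-4).
Isolate Y and clear denominators.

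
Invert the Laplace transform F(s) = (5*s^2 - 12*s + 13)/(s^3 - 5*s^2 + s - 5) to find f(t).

f(t) = 3*exp(5*t) - 2*sin(t) + 2*cos(t)

Factor the denominator: s^3 - 5*s^2 + s - 5 = (s - 5)*(s^2 + 1).
Partial fraction decomposition gives [3/(s - 5)] + [2*s/(s^2 + 1)] + [-2/(s^2 + 1)].
Invert each term: 3/(s - 5) ↔ 3e^(5t); 2·s/(s^2 + 1) ↔ 2cos(t); -2·1/(s^2 + 1) ↔ -2sin(t).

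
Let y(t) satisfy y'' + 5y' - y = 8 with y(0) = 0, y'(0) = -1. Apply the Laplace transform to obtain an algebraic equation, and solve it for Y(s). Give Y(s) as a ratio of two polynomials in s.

Apply the Laplace transform to the equation.
With L{y''} = s^2 Y - s·y(0) - y'(0) and L{y'} = sY - y(0), with y(0) = 0, y'(0) = -1: the LHS transforms to (s^2 + 5*s - 1)Y - (-1).
The right side is L{8} = 8/s.
So (s^2 + 5*s - 1)Y = 8/s + (-1).
Solve for Y(s) and write it as one ratio of polynomials.

Y(s) = (-s + 8)/(s^3 + 5*s^2 - s)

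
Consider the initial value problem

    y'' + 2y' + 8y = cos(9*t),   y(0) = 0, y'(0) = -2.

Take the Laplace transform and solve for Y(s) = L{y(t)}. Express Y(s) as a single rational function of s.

Y(s) = (-2*s^2 + s - 162)/(s^4 + 2*s^3 + 89*s^2 + 162*s + 648)

Transform both sides with L{·}.
Using L{y''} = s^2 Y - s·y(0) - y'(0) and L{y'} = sY - y(0), with y(0) = 0, y'(0) = -2, the left side becomes (s^2 + 2*s + 8)Y - (-2).
The right side is L{cos(9*t)} = s/(s^2 + 81).
So (s^2 + 2*s + 8)Y = s/(s^2 + 81) + (-2).
Isolate Y and clear denominators.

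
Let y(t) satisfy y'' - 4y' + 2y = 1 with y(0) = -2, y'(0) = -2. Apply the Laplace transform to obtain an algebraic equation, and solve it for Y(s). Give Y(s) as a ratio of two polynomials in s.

Y(s) = (-2*s^2 + 6*s + 1)/(s^3 - 4*s^2 + 2*s)

Transform both sides with L{·}.
The derivative rules (L{y''} = s^2 Y - s·y(0) - y'(0) and L{y'} = sY - y(0), with y(0) = -2, y'(0) = -2) turn the left side into (s^2 - 4*s + 2)Y - (-2*s + 6).
The right side is L{1} = 1/s.
So (s^2 - 4*s + 2)Y = 1/s + (-2*s + 6).
Isolate Y and clear denominators.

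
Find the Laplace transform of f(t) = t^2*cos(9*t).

2*s*(s^2 - 243)/(s^2 + 81)^3

L{cos(9t)} = s/(s^2 + 81).
Then apply L{t^2·g(t)} = (-1)^2 d^2/ds^2[G(s)] with G(s) = s/(s^2 + 81):
differentiating 2 times and applying the sign gives 2*s*(s^2 - 243)/(s^2 + 81)^3.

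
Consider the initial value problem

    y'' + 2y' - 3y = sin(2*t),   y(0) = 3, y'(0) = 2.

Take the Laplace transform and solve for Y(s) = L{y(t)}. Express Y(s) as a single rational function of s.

Take the Laplace transform of both sides.
With L{y''} = s^2 Y - s·y(0) - y'(0) and L{y'} = sY - y(0), with y(0) = 3, y'(0) = 2: the LHS transforms to (s^2 + 2*s - 3)Y - (3*s + 8).
The right side is L{sin(2*t)} = 2/(s^2 + 4).
So (s^2 + 2*s - 3)Y = 2/(s^2 + 4) + (3*s + 8).
Solve for Y(s) and write it as one ratio of polynomials.

Y(s) = (3*s^3 + 8*s^2 + 12*s + 34)/(s^4 + 2*s^3 + s^2 + 8*s - 12)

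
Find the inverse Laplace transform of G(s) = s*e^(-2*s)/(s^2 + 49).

The factor e^(-2s) signals a time shift by c = 2 (second shifting theorem).
L{cos(7t)} = s/(s^2 + 49), so L^-1{s/(s^2 + 49)} = cos(7*t).
Hence the inverse is u(t - 2) times that function evaluated at t - 2.

Heaviside(t - 2)*(cos(7*t - 14))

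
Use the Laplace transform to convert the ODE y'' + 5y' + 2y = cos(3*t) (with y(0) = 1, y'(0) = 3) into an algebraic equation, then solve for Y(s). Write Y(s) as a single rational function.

Y(s) = (s^3 + 8*s^2 + 10*s + 72)/(s^4 + 5*s^3 + 11*s^2 + 45*s + 18)

Take the Laplace transform of both sides.
The derivative rules (L{y''} = s^2 Y - s·y(0) - y'(0) and L{y'} = sY - y(0), with y(0) = 1, y'(0) = 3) turn the left side into (s^2 + 5*s + 2)Y - (s + 8).
The right side is L{cos(3*t)} = s/(s^2 + 9).
So (s^2 + 5*s + 2)Y = s/(s^2 + 9) + (s + 8).
Isolate Y and clear denominators.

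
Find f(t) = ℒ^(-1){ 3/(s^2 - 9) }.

f(t) = sinh(3*t)

Since L{sinh(3t)} = 3/(s^2 - 9), the inverse is sinh(3*t).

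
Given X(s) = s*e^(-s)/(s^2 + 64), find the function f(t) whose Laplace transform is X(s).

The factor e^(-s) signals a time shift by c = 1 (second shifting theorem).
L{cos(8t)} = s/(s^2 + 64), so L^-1{s/(s^2 + 64)} = cos(8*t).
Hence the inverse is u(t - 1) times that function evaluated at t - 1.

f(t) = Heaviside(t - 1)*(cos(8*t - 8))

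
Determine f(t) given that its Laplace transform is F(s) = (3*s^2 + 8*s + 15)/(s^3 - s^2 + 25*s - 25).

Factor the denominator: s^3 - s^2 + 25*s - 25 = (s - 1)*(s^2 + 25).
Partial fraction decomposition gives [1/(s - 1)] + [2*s/(s^2 + 25)] + [10/(s^2 + 25)].
Invert each term: 1/(s - 1) ↔ e^(t); 2·s/(s^2 + 25) ↔ 2cos(5t); 2·5/(s^2 + 25) ↔ 2sin(5t).

f(t) = exp(t) + 2*sin(5*t) + 2*cos(5*t)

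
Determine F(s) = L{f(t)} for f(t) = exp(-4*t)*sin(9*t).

L{sin(9t)} = 9/(s^2 + 81).
By the first shifting theorem, multiplying by e^(-4t) replaces s with s + 4.

F(s) = 9/((s + 4)^2 + 81)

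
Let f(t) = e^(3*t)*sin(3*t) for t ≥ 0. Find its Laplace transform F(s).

L{sin(3t)} = 3/(s^2 + 9).
By the first shifting theorem, multiplying by e^(3t) replaces s with s - 3.

F(s) = 3/((s - 3)^2 + 9)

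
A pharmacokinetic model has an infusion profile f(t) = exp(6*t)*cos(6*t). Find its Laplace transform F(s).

L{cos(6t)} = s/(s^2 + 36).
By the first shifting theorem, multiplying by e^(6t) replaces s with s - 6.

F(s) = (s - 6)/((s - 6)^2 + 36)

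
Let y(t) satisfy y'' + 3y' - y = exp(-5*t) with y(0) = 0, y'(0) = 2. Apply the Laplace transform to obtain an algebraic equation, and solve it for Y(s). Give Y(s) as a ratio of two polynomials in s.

Y(s) = (2*s + 11)/(s^3 + 8*s^2 + 14*s - 5)

Take the Laplace transform of both sides.
Using L{y''} = s^2 Y - s·y(0) - y'(0) and L{y'} = sY - y(0), with y(0) = 0, y'(0) = 2, the left side becomes (s^2 + 3*s - 1)Y - (2).
The right side is L{exp(-5*t)} = 1/(s + 5).
So (s^2 + 3*s - 1)Y = 1/(s + 5) + (2).
Isolate Y and clear denominators.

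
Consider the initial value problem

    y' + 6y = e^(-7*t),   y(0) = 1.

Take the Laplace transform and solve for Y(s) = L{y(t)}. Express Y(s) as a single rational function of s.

Y(s) = (s + 8)/(s^2 + 13*s + 42)

Take the Laplace transform of both sides.
Using L{y'} = sY - y(0) = sY - 1, the left side becomes (s + 6)Y - (1).
The right side is L{e^(-7*t)} = 1/(s + 7).
So (s + 6)Y = 1/(s + 7) + (1).
Divide through and combine into a single rational function.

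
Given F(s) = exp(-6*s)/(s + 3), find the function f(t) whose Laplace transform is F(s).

f(t) = Heaviside(t - 6)*(exp(-3*t + 18))

The factor e^(-6s) signals a time shift by c = 6 (second shifting theorem).
L{e^(-3t)} = 1/(s + 3), so L^-1{1/(s + 3)} = exp(-3*t).
Hence the inverse is u(t - 6) times that function evaluated at t - 6.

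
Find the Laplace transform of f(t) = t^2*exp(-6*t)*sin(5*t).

10*(3*s^2 + 36*s + 83)/(s^2 + 12*s + 61)^3

L{sin(5t)} = 5/(s^2 + 25).
Multiplying by e^(-6t) shifts s → s + 6, so L{exp(-6*t)*sin(5*t)} = 5/((s + 6)^2 + 25).
Then apply L{t^2·g(t)} = (-1)^2 d^2/ds^2[G(s)] with G(s) = 5/((s + 6)^2 + 25):
differentiating 2 times and applying the sign gives 10*(3*s^2 + 36*s + 83)/(s^2 + 12*s + 61)^3.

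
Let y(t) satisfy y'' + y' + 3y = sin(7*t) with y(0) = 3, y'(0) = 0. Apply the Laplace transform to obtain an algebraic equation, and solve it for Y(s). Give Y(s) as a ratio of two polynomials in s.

Y(s) = (3*s^3 + 3*s^2 + 147*s + 154)/(s^4 + s^3 + 52*s^2 + 49*s + 147)

Transform both sides with L{·}.
The derivative rules (L{y''} = s^2 Y - s·y(0) - y'(0) and L{y'} = sY - y(0), with y(0) = 3, y'(0) = 0) turn the left side into (s^2 + s + 3)Y - (3*s + 3).
The right side is L{sin(7*t)} = 7/(s^2 + 49).
So (s^2 + s + 3)Y = 7/(s^2 + 49) + (3*s + 3).
Solve for Y(s) and write it as one ratio of polynomials.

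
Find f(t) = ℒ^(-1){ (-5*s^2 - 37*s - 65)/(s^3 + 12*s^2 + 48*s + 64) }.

Factor the denominator: s^3 + 12*s^2 + 48*s + 64 = (s + 4)^3.
Partial fraction decomposition gives [-5/(s + 4)] + [3/(s + 4)^2] + [3/(s + 4)^3].
Invert each term: -5/(s + 4) ↔ -5e^(-4t); 3/(s + 4)^2 ↔ 3t·e^(-4t); 3/(s + 4)^3 ↔ (3/2)t^2·e^(-4t).

f(t) = 3*t^2*exp(-4*t)/2 + 3*t*exp(-4*t) - 5*exp(-4*t)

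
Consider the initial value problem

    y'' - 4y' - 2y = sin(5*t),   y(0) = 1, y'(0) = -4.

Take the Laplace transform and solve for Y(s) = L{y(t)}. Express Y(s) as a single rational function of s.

Y(s) = (s^3 - 8*s^2 + 25*s - 195)/(s^4 - 4*s^3 + 23*s^2 - 100*s - 50)

Transform both sides with L{·}.
Using L{y''} = s^2 Y - s·y(0) - y'(0) and L{y'} = sY - y(0), with y(0) = 1, y'(0) = -4, the left side becomes (s^2 - 4*s - 2)Y - (s - 8).
The right side is L{sin(5*t)} = 5/(s^2 + 25).
So (s^2 - 4*s - 2)Y = 5/(s^2 + 25) + (s - 8).
Isolate Y and clear denominators.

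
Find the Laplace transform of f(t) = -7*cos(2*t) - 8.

-7*s/(s^2 + 4) - 8/s

By linearity of the Laplace transform, transform each term separately.
L{-8} = -8/s; (-7)·[L{cos(2t)} = s/(s^2 + 4)].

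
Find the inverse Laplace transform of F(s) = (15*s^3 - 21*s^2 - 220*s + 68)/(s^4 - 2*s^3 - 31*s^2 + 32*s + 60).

Factor the denominator: s^4 - 2*s^3 - 31*s^2 + 32*s + 60 = (s - 6)*(s - 2)*(s + 1)*(s + 5).
Partial fraction decomposition gives [4/(s + 5)] + [4/(s - 2)] + [4/(s - 6)] + [3/(s + 1)].
Invert each term: 4/(s + 5) ↔ 4e^(-5t); 4/(s - 2) ↔ 4e^(2t); 4/(s - 6) ↔ 4e^(6t); 3/(s + 1) ↔ 3e^(-t).

4*exp(6*t) + 4*exp(2*t) + 3*exp(-t) + 4*exp(-5*t)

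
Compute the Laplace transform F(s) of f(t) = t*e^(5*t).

F(s) = (s - 5)^(-2)

L{e^(5t)} = 1/(s - 5).
Then apply L{t·g(t)} = -d/ds[G(s)] with G(s) = 1/(s - 5):
differentiating 1 time and applying the sign gives (s - 5)^(-2).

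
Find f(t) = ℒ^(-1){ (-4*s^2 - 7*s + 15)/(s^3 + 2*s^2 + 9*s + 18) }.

f(t) = sin(3*t) - 5*cos(3*t) + exp(-2*t)

Factor the denominator: s^3 + 2*s^2 + 9*s + 18 = (s + 2)*(s^2 + 9).
Partial fraction decomposition gives [1/(s + 2)] + [-5*s/(s^2 + 9)] + [3/(s^2 + 9)].
Invert each term: 1/(s + 2) ↔ e^(-2t); -5·s/(s^2 + 9) ↔ -5cos(3t); 1·3/(s^2 + 9) ↔ sin(3t).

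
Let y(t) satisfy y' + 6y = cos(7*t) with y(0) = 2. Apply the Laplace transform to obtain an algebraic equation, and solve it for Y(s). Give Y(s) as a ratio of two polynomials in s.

Y(s) = (2*s^2 + s + 98)/(s^3 + 6*s^2 + 49*s + 294)

Laplace-transform each side.
Using L{y'} = sY - y(0) = sY - 2, the left side becomes (s + 6)Y - (2).
The right side is L{cos(7*t)} = s/(s^2 + 49).
So (s + 6)Y = s/(s^2 + 49) + (2).
Isolate Y and clear denominators.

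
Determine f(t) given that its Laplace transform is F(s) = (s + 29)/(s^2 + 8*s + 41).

f(t) = 5*exp(-4*t)*sin(5*t) + exp(-4*t)*cos(5*t)

Complete the square in the denominator: s^2 + 8*s + 41 = (s + 4)^2 + 5^2.
Split the numerator to match: s + 29 = 1·(s + 4) + 5·5.
Invert each term: 1·(s + 4)/((s + 4)^2 + 25) ↔ e^(-4t)cos(5t); 5·5/((s + 4)^2 + 25) ↔ 5e^(-4t)sin(5t).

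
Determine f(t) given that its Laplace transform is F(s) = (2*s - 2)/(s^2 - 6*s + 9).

Factor the denominator: s^2 - 6*s + 9 = (s - 3)^2.
Partial fraction decomposition gives [2/(s - 3)] + [4/(s - 3)^2].
Invert each term: 2/(s - 3) ↔ 2e^(3t); 4/(s - 3)^2 ↔ 4t·e^(3t).

f(t) = 4*t*exp(3*t) + 2*exp(3*t)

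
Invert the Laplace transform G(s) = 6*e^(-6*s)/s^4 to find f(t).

f(t) = Heaviside(t - 6)*((t - 6)^3)

The factor e^(-6s) signals a time shift by c = 6 (second shifting theorem).
L{t^3} = 3!/s^4 = 6/s^4, so L^-1{6/s^4} = t^3.
Hence the inverse is u(t - 6) times that function evaluated at t - 6.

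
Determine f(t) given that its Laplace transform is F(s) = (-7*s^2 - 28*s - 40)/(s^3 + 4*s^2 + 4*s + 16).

f(t) = -4*sin(2*t) - 5*cos(2*t) - 2*exp(-4*t)

Factor the denominator: s^3 + 4*s^2 + 4*s + 16 = (s + 4)*(s^2 + 4).
Partial fraction decomposition gives [-2/(s + 4)] + [-5*s/(s^2 + 4)] + [-8/(s^2 + 4)].
Invert each term: -2/(s + 4) ↔ -2e^(-4t); -5·s/(s^2 + 4) ↔ -5cos(2t); -4·2/(s^2 + 4) ↔ -4sin(2t).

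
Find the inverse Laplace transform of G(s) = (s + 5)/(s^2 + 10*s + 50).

exp(-5*t)*cos(5*t)

Rewrite the denominator: s^2 + 10*s + 50 = (s + 5)^2 + 25.
The form in (s + 5) signals a first-shifting-theorem factor e^(-5t).
Since L{cos(5t)} = s/(s^2 + 25), the inverse is e^(-5*t)*cos(5*t).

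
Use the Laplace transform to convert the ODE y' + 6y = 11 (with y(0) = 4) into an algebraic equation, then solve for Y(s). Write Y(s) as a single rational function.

Y(s) = (4*s + 11)/(s^2 + 6*s)

Apply the Laplace transform to the equation.
With L{y'} = sY - y(0) = sY - 4: the LHS transforms to (s + 6)Y - (4).
The right side is L{11} = 11/s.
So (s + 6)Y = 11/s + (4).
Isolate Y and clear denominators.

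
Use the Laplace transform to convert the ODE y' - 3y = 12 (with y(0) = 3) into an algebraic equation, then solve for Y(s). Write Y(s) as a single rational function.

Take the Laplace transform of both sides.
The derivative rules (L{y'} = sY - y(0) = sY - 3) turn the left side into (s - 3)Y - (3).
The right side is L{12} = 12/s.
So (s - 3)Y = 12/s + (3).
Isolate Y and clear denominators.

Y(s) = (3*s + 12)/(s^2 - 3*s)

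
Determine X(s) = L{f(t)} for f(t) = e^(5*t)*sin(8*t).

L{sin(8t)} = 8/(s^2 + 64).
By the first shifting theorem, multiplying by e^(5t) replaces s with s - 5.

X(s) = 8/((s - 5)^2 + 64)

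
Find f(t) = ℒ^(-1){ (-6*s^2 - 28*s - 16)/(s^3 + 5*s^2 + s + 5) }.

f(t) = -3*sin(t) - 5*cos(t) - exp(-5*t)

Factor the denominator: s^3 + 5*s^2 + s + 5 = (s + 5)*(s^2 + 1).
Partial fraction decomposition gives [-1/(s + 5)] + [-5*s/(s^2 + 1)] + [-3/(s^2 + 1)].
Invert each term: -1/(s + 5) ↔ -e^(-5t); -5·s/(s^2 + 1) ↔ -5cos(t); -3·1/(s^2 + 1) ↔ -3sin(t).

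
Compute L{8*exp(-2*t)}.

8/(s + 2)

L{8} = 8/s.
By the first shifting theorem, multiplying by e^(-2t) replaces s with s + 2.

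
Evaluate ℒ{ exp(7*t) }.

L{1} = 1/s.
By the first shifting theorem, multiplying by e^(7t) replaces s with s - 7.

1/(s - 7)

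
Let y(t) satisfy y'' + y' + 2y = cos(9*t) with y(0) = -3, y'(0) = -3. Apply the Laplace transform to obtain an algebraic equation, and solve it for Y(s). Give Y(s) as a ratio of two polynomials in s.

Take the Laplace transform of both sides.
The derivative rules (L{y''} = s^2 Y - s·y(0) - y'(0) and L{y'} = sY - y(0), with y(0) = -3, y'(0) = -3) turn the left side into (s^2 + s + 2)Y - (-3*s - 6).
The right side is L{cos(9*t)} = s/(s^2 + 81).
So (s^2 + s + 2)Y = s/(s^2 + 81) + (-3*s - 6).
Solve for Y(s) and write it as one ratio of polynomials.

Y(s) = (-3*s^3 - 6*s^2 - 242*s - 486)/(s^4 + s^3 + 83*s^2 + 81*s + 162)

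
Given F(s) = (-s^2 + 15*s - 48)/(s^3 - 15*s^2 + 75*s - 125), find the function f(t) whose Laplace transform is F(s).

f(t) = t^2*exp(5*t) + 5*t*exp(5*t) - exp(5*t)

Factor the denominator: s^3 - 15*s^2 + 75*s - 125 = (s - 5)^3.
Partial fraction decomposition gives [-1/(s - 5)] + [5/(s - 5)^2] + [2/(s - 5)^3].
Invert each term: -1/(s - 5) ↔ -e^(5t); 5/(s - 5)^2 ↔ 5t·e^(5t); 2/(s - 5)^3 ↔ (1)t^2·e^(5t).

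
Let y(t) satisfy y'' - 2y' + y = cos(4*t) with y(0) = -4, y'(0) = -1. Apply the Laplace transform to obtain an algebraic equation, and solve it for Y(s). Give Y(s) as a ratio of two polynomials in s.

Y(s) = (-4*s^3 + 7*s^2 - 63*s + 112)/(s^4 - 2*s^3 + 17*s^2 - 32*s + 16)

Take the Laplace transform of both sides.
With L{y''} = s^2 Y - s·y(0) - y'(0) and L{y'} = sY - y(0), with y(0) = -4, y'(0) = -1: the LHS transforms to (s^2 - 2*s + 1)Y - (-4*s + 7).
The right side is L{cos(4*t)} = s/(s^2 + 16).
So (s^2 - 2*s + 1)Y = s/(s^2 + 16) + (-4*s + 7).
Isolate Y and clear denominators.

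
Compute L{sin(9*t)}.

L{sin(9t)} = 9/(s^2 + 81).

9/(s^2 + 81)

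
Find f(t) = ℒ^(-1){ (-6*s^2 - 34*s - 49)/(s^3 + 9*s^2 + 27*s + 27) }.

Factor the denominator: s^3 + 9*s^2 + 27*s + 27 = (s + 3)^3.
Partial fraction decomposition gives [-6/(s + 3)] + [2/(s + 3)^2] + [-1/(s + 3)^3].
Invert each term: -6/(s + 3) ↔ -6e^(-3t); 2/(s + 3)^2 ↔ 2t·e^(-3t); -1/(s + 3)^3 ↔ (-1/2)t^2·e^(-3t).

f(t) = -t^2*exp(-3*t)/2 + 2*t*exp(-3*t) - 6*exp(-3*t)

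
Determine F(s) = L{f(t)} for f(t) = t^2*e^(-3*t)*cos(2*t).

F(s) = 2*(s + 3)*(s^2 + 6*s - 3)/(s^2 + 6*s + 13)^3

L{cos(2t)} = s/(s^2 + 4).
Multiplying by e^(-3t) shifts s → s + 3, so L{e^(-3*t)*cos(2*t)} = (s + 3)/((s + 3)^2 + 4).
Then apply L{t^2·g(t)} = (-1)^2 d^2/ds^2[G(s)] with G(s) = (s + 3)/((s + 3)^2 + 4):
differentiating 2 times and applying the sign gives 2*(s + 3)*(s^2 + 6*s - 3)/(s^2 + 6*s + 13)^3.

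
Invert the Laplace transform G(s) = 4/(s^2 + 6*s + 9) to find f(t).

Rewrite the denominator: s^2 + 6*s + 9 = (s + 3)^2.
The form in (s + 3) signals a first-shifting-theorem factor e^(-3t).
Since L{t} = 1!/s^2 = 1/s^2, the inverse is t*e^(-3*t), scaled by 4.

f(t) = 4*t*exp(-3*t)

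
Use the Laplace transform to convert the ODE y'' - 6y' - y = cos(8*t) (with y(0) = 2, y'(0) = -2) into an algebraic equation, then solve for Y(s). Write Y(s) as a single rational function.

Transform both sides with L{·}.
The derivative rules (L{y''} = s^2 Y - s·y(0) - y'(0) and L{y'} = sY - y(0), with y(0) = 2, y'(0) = -2) turn the left side into (s^2 - 6*s - 1)Y - (2*s - 14).
The right side is L{cos(8*t)} = s/(s^2 + 64).
So (s^2 - 6*s - 1)Y = s/(s^2 + 64) + (2*s - 14).
Isolate Y and clear denominators.

Y(s) = (2*s^3 - 14*s^2 + 129*s - 896)/(s^4 - 6*s^3 + 63*s^2 - 384*s - 64)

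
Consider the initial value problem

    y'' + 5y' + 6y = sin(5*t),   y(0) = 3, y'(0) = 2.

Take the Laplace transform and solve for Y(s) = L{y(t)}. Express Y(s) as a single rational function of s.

Y(s) = (3*s^3 + 17*s^2 + 75*s + 430)/(s^4 + 5*s^3 + 31*s^2 + 125*s + 150)

Take the Laplace transform of both sides.
The derivative rules (L{y''} = s^2 Y - s·y(0) - y'(0) and L{y'} = sY - y(0), with y(0) = 3, y'(0) = 2) turn the left side into (s^2 + 5*s + 6)Y - (3*s + 17).
The right side is L{sin(5*t)} = 5/(s^2 + 25).
So (s^2 + 5*s + 6)Y = 5/(s^2 + 25) + (3*s + 17).
Divide through and combine into a single rational function.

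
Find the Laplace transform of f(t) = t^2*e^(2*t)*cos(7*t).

2*(s - 2)*(s^2 - 4*s - 143)/(s^2 - 4*s + 53)^3

L{cos(7t)} = s/(s^2 + 49).
Multiplying by e^(2t) shifts s → s - 2, so L{e^(2*t)*cos(7*t)} = (s - 2)/((s - 2)^2 + 49).
Then apply L{t^2·g(t)} = (-1)^2 d^2/ds^2[G(s)] with G(s) = (s - 2)/((s - 2)^2 + 49):
differentiating 2 times and applying the sign gives 2*(s - 2)*(s^2 - 4*s - 143)/(s^2 - 4*s + 53)^3.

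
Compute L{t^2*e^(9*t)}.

L{e^(9t)} = 1/(s - 9).
Then apply L{t^2·g(t)} = (-1)^2 d^2/ds^2[G(s)] with G(s) = 1/(s - 9):
differentiating 2 times and applying the sign gives 2/(s - 9)^3.

2/(s - 9)^3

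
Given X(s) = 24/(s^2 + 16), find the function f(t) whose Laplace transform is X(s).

f(t) = 6*sin(4*t)

Since L{sin(4t)} = 4/(s^2 + 16), the inverse is sin(4*t), scaled by 6.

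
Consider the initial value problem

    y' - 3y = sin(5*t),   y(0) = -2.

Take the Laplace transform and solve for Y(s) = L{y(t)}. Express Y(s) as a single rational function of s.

Laplace-transform each side.
The derivative rules (L{y'} = sY - y(0) = sY - (-2)) turn the left side into (s - 3)Y - (-2).
The right side is L{sin(5*t)} = 5/(s^2 + 25).
So (s - 3)Y = 5/(s^2 + 25) + (-2).
Divide through and combine into a single rational function.

Y(s) = (-2*s^2 - 45)/(s^3 - 3*s^2 + 25*s - 75)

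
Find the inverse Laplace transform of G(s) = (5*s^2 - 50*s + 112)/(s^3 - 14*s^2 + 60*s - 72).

-2*t*exp(6*t) + 3*exp(6*t) + 2*exp(2*t)

Factor the denominator: s^3 - 14*s^2 + 60*s - 72 = (s - 6)^2*(s - 2).
Partial fraction decomposition gives [3/(s - 6)] + [-2/(s - 6)^2] + [2/(s - 2)].
Invert each term: 3/(s - 6) ↔ 3e^(6t); -2/(s - 6)^2 ↔ -2t·e^(6t); 2/(s - 2) ↔ 2e^(2t).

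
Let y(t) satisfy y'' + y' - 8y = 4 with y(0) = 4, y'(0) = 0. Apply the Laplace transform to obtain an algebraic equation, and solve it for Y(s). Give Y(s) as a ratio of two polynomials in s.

Laplace-transform each side.
With L{y''} = s^2 Y - s·y(0) - y'(0) and L{y'} = sY - y(0), with y(0) = 4, y'(0) = 0: the LHS transforms to (s^2 + s - 8)Y - (4*s + 4).
The right side is L{4} = 4/s.
So (s^2 + s - 8)Y = 4/s + (4*s + 4).
Divide through and combine into a single rational function.

Y(s) = (4*s^2 + 4*s + 4)/(s^3 + s^2 - 8*s)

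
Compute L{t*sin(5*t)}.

10*s/(s^2 + 25)^2

L{sin(5t)} = 5/(s^2 + 25).
Then apply L{t·g(t)} = -d/ds[G(s)] with G(s) = 5/(s^2 + 25):
differentiating 1 time and applying the sign gives 10*s/(s^2 + 25)^2.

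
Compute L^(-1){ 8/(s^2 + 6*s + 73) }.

Rewrite the denominator: s^2 + 6*s + 73 = (s + 3)^2 + 64.
The form in (s + 3) signals a first-shifting-theorem factor e^(-3t).
Since L{sin(8t)} = 8/(s^2 + 64), the inverse is e^(-3*t)*sin(8*t).

exp(-3*t)*sin(8*t)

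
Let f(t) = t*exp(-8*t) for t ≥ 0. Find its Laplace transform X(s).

X(s) = (s + 8)^(-2)

L{t} = 1!/s^2 = 1/s^2.
By the first shifting theorem, multiplying by e^(-8t) replaces s with s + 8.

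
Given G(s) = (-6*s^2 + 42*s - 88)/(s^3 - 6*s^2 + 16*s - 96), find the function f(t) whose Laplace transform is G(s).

f(t) = -exp(6*t) + 3*sin(4*t) - 5*cos(4*t)

Factor the denominator: s^3 - 6*s^2 + 16*s - 96 = (s - 6)*(s^2 + 16).
Partial fraction decomposition gives [-1/(s - 6)] + [-5*s/(s^2 + 16)] + [12/(s^2 + 16)].
Invert each term: -1/(s - 6) ↔ -e^(6t); -5·s/(s^2 + 16) ↔ -5cos(4t); 3·4/(s^2 + 16) ↔ 3sin(4t).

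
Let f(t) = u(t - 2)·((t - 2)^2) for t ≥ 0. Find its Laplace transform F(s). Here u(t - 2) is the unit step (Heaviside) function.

By the second shifting theorem, L{u(t - c)·g(t - c)} = e^(-cs)·G(s) with c = 2 and G(s) = L{g(t)}.
L{t^2} = 2!/s^3 = 2/s^3.

F(s) = 2*exp(-2*s)/s^3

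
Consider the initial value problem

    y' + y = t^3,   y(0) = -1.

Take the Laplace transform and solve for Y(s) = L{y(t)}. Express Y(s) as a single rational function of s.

Transform both sides with L{·}.
Using L{y'} = sY - y(0) = sY - (-1), the left side becomes (s + 1)Y - (-1).
The right side is L{t^3} = 6/s^4.
So (s + 1)Y = 6/s^4 + (-1).
Isolate Y and clear denominators.

Y(s) = (-s^4 + 6)/(s^5 + s^4)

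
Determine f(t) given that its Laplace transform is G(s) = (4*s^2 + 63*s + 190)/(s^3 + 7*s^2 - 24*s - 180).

f(t) = 4*t*exp(-6*t) + 5*exp(5*t) - exp(-6*t)

Factor the denominator: s^3 + 7*s^2 - 24*s - 180 = (s - 5)*(s + 6)^2.
Partial fraction decomposition gives [-1/(s + 6)] + [4/(s + 6)^2] + [5/(s - 5)].
Invert each term: -1/(s + 6) ↔ -e^(-6t); 4/(s + 6)^2 ↔ 4t·e^(-6t); 5/(s - 5) ↔ 5e^(5t).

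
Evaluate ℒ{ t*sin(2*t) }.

4*s/(s^2 + 4)^2

L{sin(2t)} = 2/(s^2 + 4).
Then apply L{t·g(t)} = -d/ds[G(s)] with G(s) = 2/(s^2 + 4):
differentiating 1 time and applying the sign gives 4*s/(s^2 + 4)^2.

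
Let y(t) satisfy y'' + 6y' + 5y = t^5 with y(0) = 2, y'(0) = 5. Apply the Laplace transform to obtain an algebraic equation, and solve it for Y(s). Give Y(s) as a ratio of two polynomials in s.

Take the Laplace transform of both sides.
The derivative rules (L{y''} = s^2 Y - s·y(0) - y'(0) and L{y'} = sY - y(0), with y(0) = 2, y'(0) = 5) turn the left side into (s^2 + 6*s + 5)Y - (2*s + 17).
The right side is L{t^5} = 120/s^6.
So (s^2 + 6*s + 5)Y = 120/s^6 + (2*s + 17).
Divide through and combine into a single rational function.

Y(s) = (2*s^7 + 17*s^6 + 120)/(s^8 + 6*s^7 + 5*s^6)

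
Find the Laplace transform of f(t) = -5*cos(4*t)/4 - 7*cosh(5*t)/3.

By linearity of the Laplace transform, transform each term separately.
(-7/3)·[L{cosh(5t)} = s/(s^2 - 25)]; (-5/4)·[L{cos(4t)} = s/(s^2 + 16)].

-5*s/(4*(s^2 + 16)) - 7*s/(3*(s^2 - 25))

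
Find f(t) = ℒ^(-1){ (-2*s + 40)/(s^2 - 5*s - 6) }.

Factor the denominator: s^2 - 5*s - 6 = (s - 6)*(s + 1).
Partial fraction decomposition gives [4/(s - 6)] + [-6/(s + 1)].
Invert each term: 4/(s - 6) ↔ 4e^(6t); -6/(s + 1) ↔ -6e^(-t).

f(t) = 4*exp(6*t) - 6*exp(-t)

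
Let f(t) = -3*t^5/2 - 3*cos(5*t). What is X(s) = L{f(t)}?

X(s) = -3*s/(s^2 + 25) - 180/s^6

By linearity of the Laplace transform, transform each term separately.
(-3)·[L{cos(5t)} = s/(s^2 + 25)]; (-3/2)·[L{t^5} = 5!/s^6 = 120/s^6].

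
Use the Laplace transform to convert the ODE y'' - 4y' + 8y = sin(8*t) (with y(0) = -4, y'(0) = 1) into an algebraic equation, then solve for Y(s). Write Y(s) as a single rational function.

Apply the Laplace transform to the equation.
The derivative rules (L{y''} = s^2 Y - s·y(0) - y'(0) and L{y'} = sY - y(0), with y(0) = -4, y'(0) = 1) turn the left side into (s^2 - 4*s + 8)Y - (-4*s + 17).
The right side is L{sin(8*t)} = 8/(s^2 + 64).
So (s^2 - 4*s + 8)Y = 8/(s^2 + 64) + (-4*s + 17).
Divide through and combine into a single rational function.

Y(s) = (-4*s^3 + 17*s^2 - 256*s + 1096)/(s^4 - 4*s^3 + 72*s^2 - 256*s + 512)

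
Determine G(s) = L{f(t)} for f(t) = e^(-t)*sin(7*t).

L{sin(7t)} = 7/(s^2 + 49).
By the first shifting theorem, multiplying by e^(-t) replaces s with s + 1.

G(s) = 7/((s + 1)^2 + 49)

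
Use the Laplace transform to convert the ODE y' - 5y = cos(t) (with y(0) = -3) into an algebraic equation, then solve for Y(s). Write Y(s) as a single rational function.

Y(s) = (-3*s^2 + s - 3)/(s^3 - 5*s^2 + s - 5)

Take the Laplace transform of both sides.
The derivative rules (L{y'} = sY - y(0) = sY - (-3)) turn the left side into (s - 5)Y - (-3).
The right side is L{cos(t)} = s/(s^2 + 1).
So (s - 5)Y = s/(s^2 + 1) + (-3).
Solve for Y(s) and write it as one ratio of polynomials.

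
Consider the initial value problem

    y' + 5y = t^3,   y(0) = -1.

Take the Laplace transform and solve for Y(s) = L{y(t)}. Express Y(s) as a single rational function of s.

Laplace-transform each side.
With L{y'} = sY - y(0) = sY - (-1): the LHS transforms to (s + 5)Y - (-1).
The right side is L{t^3} = 6/s^4.
So (s + 5)Y = 6/s^4 + (-1).
Isolate Y and clear denominators.

Y(s) = (-s^4 + 6)/(s^5 + 5*s^4)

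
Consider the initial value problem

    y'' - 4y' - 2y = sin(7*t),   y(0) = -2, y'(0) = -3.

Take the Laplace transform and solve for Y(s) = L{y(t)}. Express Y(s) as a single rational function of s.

Laplace-transform each side.
With L{y''} = s^2 Y - s·y(0) - y'(0) and L{y'} = sY - y(0), with y(0) = -2, y'(0) = -3: the LHS transforms to (s^2 - 4*s - 2)Y - (-2*s + 5).
The right side is L{sin(7*t)} = 7/(s^2 + 49).
So (s^2 - 4*s - 2)Y = 7/(s^2 + 49) + (-2*s + 5).
Divide through and combine into a single rational function.

Y(s) = (-2*s^3 + 5*s^2 - 98*s + 252)/(s^4 - 4*s^3 + 47*s^2 - 196*s - 98)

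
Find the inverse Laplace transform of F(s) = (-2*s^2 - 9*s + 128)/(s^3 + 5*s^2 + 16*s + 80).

4*sin(4*t) - 5*cos(4*t) + 3*exp(-5*t)

Factor the denominator: s^3 + 5*s^2 + 16*s + 80 = (s + 5)*(s^2 + 16).
Partial fraction decomposition gives [3/(s + 5)] + [-5*s/(s^2 + 16)] + [16/(s^2 + 16)].
Invert each term: 3/(s + 5) ↔ 3e^(-5t); -5·s/(s^2 + 16) ↔ -5cos(4t); 4·4/(s^2 + 16) ↔ 4sin(4t).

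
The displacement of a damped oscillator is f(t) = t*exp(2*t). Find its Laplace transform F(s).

L{e^(2t)} = 1/(s - 2).
Then apply L{t·g(t)} = -d/ds[G(s)] with G(s) = 1/(s - 2):
differentiating 1 time and applying the sign gives (s - 2)^(-2).

F(s) = (s - 2)^(-2)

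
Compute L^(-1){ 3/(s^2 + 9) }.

sin(3*t)

Since L{sin(3t)} = 3/(s^2 + 9), the inverse is sin(3*t).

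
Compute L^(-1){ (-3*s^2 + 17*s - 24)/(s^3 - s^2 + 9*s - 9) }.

-exp(t) + 5*sin(3*t) - 2*cos(3*t)

Factor the denominator: s^3 - s^2 + 9*s - 9 = (s - 1)*(s^2 + 9).
Partial fraction decomposition gives [-1/(s - 1)] + [-2*s/(s^2 + 9)] + [15/(s^2 + 9)].
Invert each term: -1/(s - 1) ↔ -e^(t); -2·s/(s^2 + 9) ↔ -2cos(3t); 5·3/(s^2 + 9) ↔ 5sin(3t).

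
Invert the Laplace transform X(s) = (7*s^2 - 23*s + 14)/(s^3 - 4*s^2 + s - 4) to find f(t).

Factor the denominator: s^3 - 4*s^2 + s - 4 = (s - 4)*(s^2 + 1).
Partial fraction decomposition gives [2/(s - 4)] + [5*s/(s^2 + 1)] + [-3/(s^2 + 1)].
Invert each term: 2/(s - 4) ↔ 2e^(4t); 5·s/(s^2 + 1) ↔ 5cos(t); -3·1/(s^2 + 1) ↔ -3sin(t).

f(t) = 2*exp(4*t) - 3*sin(t) + 5*cos(t)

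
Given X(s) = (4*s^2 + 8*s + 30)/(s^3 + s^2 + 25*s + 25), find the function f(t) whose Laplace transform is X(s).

f(t) = sin(5*t) + 3*cos(5*t) + exp(-t)

Factor the denominator: s^3 + s^2 + 25*s + 25 = (s + 1)*(s^2 + 25).
Partial fraction decomposition gives [1/(s + 1)] + [3*s/(s^2 + 25)] + [5/(s^2 + 25)].
Invert each term: 1/(s + 1) ↔ e^(-t); 3·s/(s^2 + 25) ↔ 3cos(5t); 1·5/(s^2 + 25) ↔ sin(5t).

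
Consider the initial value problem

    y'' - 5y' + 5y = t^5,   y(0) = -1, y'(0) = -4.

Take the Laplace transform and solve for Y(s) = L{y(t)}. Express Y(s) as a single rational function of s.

Transform both sides with L{·}.
Using L{y''} = s^2 Y - s·y(0) - y'(0) and L{y'} = sY - y(0), with y(0) = -1, y'(0) = -4, the left side becomes (s^2 - 5*s + 5)Y - (-s + 1).
The right side is L{t^5} = 120/s^6.
So (s^2 - 5*s + 5)Y = 120/s^6 + (-s + 1).
Isolate Y and clear denominators.

Y(s) = (-s^7 + s^6 + 120)/(s^8 - 5*s^7 + 5*s^6)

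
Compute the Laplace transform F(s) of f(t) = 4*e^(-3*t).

F(s) = 4/(s + 3)

L{4} = 4/s.
By the first shifting theorem, multiplying by e^(-3t) replaces s with s + 3.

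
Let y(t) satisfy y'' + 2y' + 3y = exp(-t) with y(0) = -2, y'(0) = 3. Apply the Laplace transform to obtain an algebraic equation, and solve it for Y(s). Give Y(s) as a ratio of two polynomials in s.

Take the Laplace transform of both sides.
Using L{y''} = s^2 Y - s·y(0) - y'(0) and L{y'} = sY - y(0), with y(0) = -2, y'(0) = 3, the left side becomes (s^2 + 2*s + 3)Y - (-2*s - 1).
The right side is L{exp(-t)} = 1/(s + 1).
So (s^2 + 2*s + 3)Y = 1/(s + 1) + (-2*s - 1).
Solve for Y(s) and write it as one ratio of polynomials.

Y(s) = (-2*s^2 - 3*s)/(s^3 + 3*s^2 + 5*s + 3)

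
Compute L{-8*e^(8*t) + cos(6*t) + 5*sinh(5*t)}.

Apply the Laplace transform termwise.
(-8)·[L{e^(8t)} = 1/(s - 8)]; L{cos(6t)} = s/(s^2 + 36); (5)·[L{sinh(5t)} = 5/(s^2 - 25)].

s/(s^2 + 36) + 25/(s^2 - 25) - 8/(s - 8)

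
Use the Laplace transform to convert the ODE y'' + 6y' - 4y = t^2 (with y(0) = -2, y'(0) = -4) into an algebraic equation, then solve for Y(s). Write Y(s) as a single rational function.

Apply the Laplace transform to the equation.
With L{y''} = s^2 Y - s·y(0) - y'(0) and L{y'} = sY - y(0), with y(0) = -2, y'(0) = -4: the LHS transforms to (s^2 + 6*s - 4)Y - (-2*s - 16).
The right side is L{t^2} = 2/s^3.
So (s^2 + 6*s - 4)Y = 2/s^3 + (-2*s - 16).
Isolate Y and clear denominators.

Y(s) = (-2*s^4 - 16*s^3 + 2)/(s^5 + 6*s^4 - 4*s^3)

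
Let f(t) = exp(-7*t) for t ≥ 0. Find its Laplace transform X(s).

L{e^(-7t)} = 1/(s + 7).

X(s) = 1/(s + 7)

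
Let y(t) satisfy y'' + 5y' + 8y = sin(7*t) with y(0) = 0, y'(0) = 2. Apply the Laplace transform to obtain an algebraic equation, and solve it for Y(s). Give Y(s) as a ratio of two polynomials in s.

Y(s) = (2*s^2 + 105)/(s^4 + 5*s^3 + 57*s^2 + 245*s + 392)

Apply the Laplace transform to the equation.
Using L{y''} = s^2 Y - s·y(0) - y'(0) and L{y'} = sY - y(0), with y(0) = 0, y'(0) = 2, the left side becomes (s^2 + 5*s + 8)Y - (2).
The right side is L{sin(7*t)} = 7/(s^2 + 49).
So (s^2 + 5*s + 8)Y = 7/(s^2 + 49) + (2).
Isolate Y and clear denominators.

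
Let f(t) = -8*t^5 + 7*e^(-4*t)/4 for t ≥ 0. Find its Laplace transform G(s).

G(s) = 7/(4*(s + 4)) - 960/s^6

By linearity of the Laplace transform, transform each term separately.
(7/4)·[L{e^(-4t)} = 1/(s + 4)]; (-8)·[L{t^5} = 5!/s^6 = 120/s^6].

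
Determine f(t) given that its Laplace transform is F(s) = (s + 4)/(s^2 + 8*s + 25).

f(t) = exp(-4*t)*cos(3*t)

Rewrite the denominator: s^2 + 8*s + 25 = (s + 4)^2 + 9.
The form in (s + 4) signals a first-shifting-theorem factor e^(-4t).
Since L{cos(3t)} = s/(s^2 + 9), the inverse is e^(-4*t)*cos(3*t).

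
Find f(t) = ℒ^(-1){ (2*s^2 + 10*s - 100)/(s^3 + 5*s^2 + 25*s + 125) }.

f(t) = -2*sin(5*t) + 4*cos(5*t) - 2*exp(-5*t)

Factor the denominator: s^3 + 5*s^2 + 25*s + 125 = (s + 5)*(s^2 + 25).
Partial fraction decomposition gives [-2/(s + 5)] + [4*s/(s^2 + 25)] + [-10/(s^2 + 25)].
Invert each term: -2/(s + 5) ↔ -2e^(-5t); 4·s/(s^2 + 25) ↔ 4cos(5t); -2·5/(s^2 + 25) ↔ -2sin(5t).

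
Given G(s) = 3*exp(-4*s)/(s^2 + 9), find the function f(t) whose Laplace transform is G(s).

f(t) = Heaviside(t - 4)*(sin(3*t - 12))

The factor e^(-4s) signals a time shift by c = 4 (second shifting theorem).
L{sin(3t)} = 3/(s^2 + 9), so L^-1{3/(s^2 + 9)} = sin(3*t).
Hence the inverse is u(t - 4) times that function evaluated at t - 4.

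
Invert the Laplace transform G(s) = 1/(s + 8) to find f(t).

f(t) = exp(-8*t)

Since L{e^(-8t)} = 1/(s + 8), the inverse is e^(-8*t).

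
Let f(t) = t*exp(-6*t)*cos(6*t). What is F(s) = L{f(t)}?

L{cos(6t)} = s/(s^2 + 36).
Multiplying by e^(-6t) shifts s → s + 6, so L{exp(-6*t)*cos(6*t)} = (s + 6)/((s + 6)^2 + 36).
Then apply L{t·g(t)} = -d/ds[G(s)] with G(s) = (s + 6)/((s + 6)^2 + 36):
differentiating 1 time and applying the sign gives s*(s + 12)/(s^2 + 12*s + 72)^2.

F(s) = s*(s + 12)/(s^2 + 12*s + 72)^2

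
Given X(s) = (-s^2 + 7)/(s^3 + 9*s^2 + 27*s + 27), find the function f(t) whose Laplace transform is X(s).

Factor the denominator: s^3 + 9*s^2 + 27*s + 27 = (s + 3)^3.
Partial fraction decomposition gives [-1/(s + 3)] + [6/(s + 3)^2] + [-2/(s + 3)^3].
Invert each term: -1/(s + 3) ↔ -e^(-3t); 6/(s + 3)^2 ↔ 6t·e^(-3t); -2/(s + 3)^3 ↔ (-1)t^2·e^(-3t).

f(t) = -t^2*exp(-3*t) + 6*t*exp(-3*t) - exp(-3*t)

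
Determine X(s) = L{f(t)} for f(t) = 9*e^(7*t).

L{9} = 9/s.
By the first shifting theorem, multiplying by e^(7t) replaces s with s - 7.

X(s) = 9/(s - 7)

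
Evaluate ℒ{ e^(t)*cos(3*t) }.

(s - 1)/((s - 1)^2 + 9)

L{cos(3t)} = s/(s^2 + 9).
By the first shifting theorem, multiplying by e^(t) replaces s with s - 1.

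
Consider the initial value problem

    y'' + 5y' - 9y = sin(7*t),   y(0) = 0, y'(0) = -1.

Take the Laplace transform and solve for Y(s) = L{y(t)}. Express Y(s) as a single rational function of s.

Transform both sides with L{·}.
The derivative rules (L{y''} = s^2 Y - s·y(0) - y'(0) and L{y'} = sY - y(0), with y(0) = 0, y'(0) = -1) turn the left side into (s^2 + 5*s - 9)Y - (-1).
The right side is L{sin(7*t)} = 7/(s^2 + 49).
So (s^2 + 5*s - 9)Y = 7/(s^2 + 49) + (-1).
Isolate Y and clear denominators.

Y(s) = (-s^2 - 42)/(s^4 + 5*s^3 + 40*s^2 + 245*s - 441)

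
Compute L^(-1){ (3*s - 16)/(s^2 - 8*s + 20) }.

-2*exp(4*t)*sin(2*t) + 3*exp(4*t)*cos(2*t)

Complete the square in the denominator: s^2 - 8*s + 20 = (s - 4)^2 + 2^2.
Split the numerator to match: 3*s - 16 = 3·(s - 4) - 2·2.
Invert each term: 3·(s - 4)/((s - 4)^2 + 4) ↔ 3e^(4t)cos(2t); -2·2/((s - 4)^2 + 4) ↔ -2e^(4t)sin(2t).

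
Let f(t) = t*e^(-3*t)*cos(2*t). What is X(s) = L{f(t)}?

X(s) = (s + 1)*(s + 5)/(s^2 + 6*s + 13)^2

L{cos(2t)} = s/(s^2 + 4).
Multiplying by e^(-3t) shifts s → s + 3, so L{e^(-3*t)*cos(2*t)} = (s + 3)/((s + 3)^2 + 4).
Then apply L{t·g(t)} = -d/ds[G(s)] with G(s) = (s + 3)/((s + 3)^2 + 4):
differentiating 1 time and applying the sign gives (s + 1)*(s + 5)/(s^2 + 6*s + 13)^2.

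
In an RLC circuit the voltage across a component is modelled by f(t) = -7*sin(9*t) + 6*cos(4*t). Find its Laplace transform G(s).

By linearity of the Laplace transform, transform each term separately.
(6)·[L{cos(4t)} = s/(s^2 + 16)]; (-7)·[L{sin(9t)} = 9/(s^2 + 81)].

G(s) = 6*s/(s^2 + 16) - 63/(s^2 + 81)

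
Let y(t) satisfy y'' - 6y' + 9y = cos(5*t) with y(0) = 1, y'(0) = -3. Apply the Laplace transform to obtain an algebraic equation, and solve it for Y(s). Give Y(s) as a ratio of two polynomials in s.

Take the Laplace transform of both sides.
With L{y''} = s^2 Y - s·y(0) - y'(0) and L{y'} = sY - y(0), with y(0) = 1, y'(0) = -3: the LHS transforms to (s^2 - 6*s + 9)Y - (s - 9).
The right side is L{cos(5*t)} = s/(s^2 + 25).
So (s^2 - 6*s + 9)Y = s/(s^2 + 25) + (s - 9).
Divide through and combine into a single rational function.

Y(s) = (s^3 - 9*s^2 + 26*s - 225)/(s^4 - 6*s^3 + 34*s^2 - 150*s + 225)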